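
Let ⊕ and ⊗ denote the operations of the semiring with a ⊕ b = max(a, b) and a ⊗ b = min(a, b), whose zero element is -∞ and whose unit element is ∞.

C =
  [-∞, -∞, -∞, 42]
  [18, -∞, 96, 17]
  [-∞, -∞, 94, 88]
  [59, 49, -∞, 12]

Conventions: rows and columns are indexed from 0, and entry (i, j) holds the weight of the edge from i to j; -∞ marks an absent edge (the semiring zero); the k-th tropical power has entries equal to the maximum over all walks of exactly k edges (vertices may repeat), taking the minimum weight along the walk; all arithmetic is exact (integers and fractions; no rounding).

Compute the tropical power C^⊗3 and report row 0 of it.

C^⊗2:
  [42, 42, -∞, 12]
  [17, 17, 94, 88]
  [59, 49, 94, 88]
  [18, 12, 49, 42]
C^⊗3:
  [18, 12, 42, 42]
  [59, 49, 94, 88]
  [59, 49, 94, 88]
  [42, 42, 49, 49]
Answer: row 0 of C^⊗3 = [18, 12, 42, 42]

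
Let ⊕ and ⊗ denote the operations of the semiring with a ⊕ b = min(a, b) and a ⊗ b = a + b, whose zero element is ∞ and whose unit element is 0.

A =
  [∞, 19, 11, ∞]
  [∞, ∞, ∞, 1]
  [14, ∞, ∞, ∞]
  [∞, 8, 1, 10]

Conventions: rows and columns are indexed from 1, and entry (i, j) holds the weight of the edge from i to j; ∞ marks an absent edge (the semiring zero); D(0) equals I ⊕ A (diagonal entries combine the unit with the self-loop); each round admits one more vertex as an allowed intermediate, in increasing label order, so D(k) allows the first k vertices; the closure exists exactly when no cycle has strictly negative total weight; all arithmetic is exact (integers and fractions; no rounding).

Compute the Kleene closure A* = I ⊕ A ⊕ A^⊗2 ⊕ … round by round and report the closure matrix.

D(0):
  [0, 19, 11, ∞]
  [∞, 0, ∞, 1]
  [14, ∞, 0, ∞]
  [∞, 8, 1, 0]
D(1):
  [0, 19, 11, ∞]
  [∞, 0, ∞, 1]
  [14, 33, 0, ∞]
  [∞, 8, 1, 0]
D(2):
  [0, 19, 11, 20]
  [∞, 0, ∞, 1]
  [14, 33, 0, 34]
  [∞, 8, 1, 0]
D(3):
  [0, 19, 11, 20]
  [∞, 0, ∞, 1]
  [14, 33, 0, 34]
  [15, 8, 1, 0]
D(4):
  [0, 19, 11, 20]
  [16, 0, 2, 1]
  [14, 33, 0, 34]
  [15, 8, 1, 0]
Answer: A* = [[0, 19, 11, 20], [16, 0, 2, 1], [14, 33, 0, 34], [15, 8, 1, 0]]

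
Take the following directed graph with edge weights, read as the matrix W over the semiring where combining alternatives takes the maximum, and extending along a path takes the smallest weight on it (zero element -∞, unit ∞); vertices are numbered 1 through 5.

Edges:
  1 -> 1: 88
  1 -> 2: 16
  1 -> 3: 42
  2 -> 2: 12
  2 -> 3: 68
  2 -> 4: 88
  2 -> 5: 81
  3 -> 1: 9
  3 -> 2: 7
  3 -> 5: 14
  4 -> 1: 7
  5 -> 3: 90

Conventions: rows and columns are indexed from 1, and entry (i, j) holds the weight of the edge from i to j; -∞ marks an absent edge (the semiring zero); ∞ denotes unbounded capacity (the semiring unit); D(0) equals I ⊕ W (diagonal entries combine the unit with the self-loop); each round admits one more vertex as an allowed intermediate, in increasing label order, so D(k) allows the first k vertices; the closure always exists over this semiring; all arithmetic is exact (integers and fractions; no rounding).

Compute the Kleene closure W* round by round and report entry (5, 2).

D(0):
  [∞, 16, 42, -∞, -∞]
  [-∞, ∞, 68, 88, 81]
  [9, 7, ∞, -∞, 14]
  [7, -∞, -∞, ∞, -∞]
  [-∞, -∞, 90, -∞, ∞]
D(1):
  [∞, 16, 42, -∞, -∞]
  [-∞, ∞, 68, 88, 81]
  [9, 9, ∞, -∞, 14]
  [7, 7, 7, ∞, -∞]
  [-∞, -∞, 90, -∞, ∞]
D(2):
  [∞, 16, 42, 16, 16]
  [-∞, ∞, 68, 88, 81]
  [9, 9, ∞, 9, 14]
  [7, 7, 7, ∞, 7]
  [-∞, -∞, 90, -∞, ∞]
D(3):
  [∞, 16, 42, 16, 16]
  [9, ∞, 68, 88, 81]
  [9, 9, ∞, 9, 14]
  [7, 7, 7, ∞, 7]
  [9, 9, 90, 9, ∞]
D(4):
  [∞, 16, 42, 16, 16]
  [9, ∞, 68, 88, 81]
  [9, 9, ∞, 9, 14]
  [7, 7, 7, ∞, 7]
  [9, 9, 90, 9, ∞]
D(5):
  [∞, 16, 42, 16, 16]
  [9, ∞, 81, 88, 81]
  [9, 9, ∞, 9, 14]
  [7, 7, 7, ∞, 7]
  [9, 9, 90, 9, ∞]
Answer: W*[5][2] = 9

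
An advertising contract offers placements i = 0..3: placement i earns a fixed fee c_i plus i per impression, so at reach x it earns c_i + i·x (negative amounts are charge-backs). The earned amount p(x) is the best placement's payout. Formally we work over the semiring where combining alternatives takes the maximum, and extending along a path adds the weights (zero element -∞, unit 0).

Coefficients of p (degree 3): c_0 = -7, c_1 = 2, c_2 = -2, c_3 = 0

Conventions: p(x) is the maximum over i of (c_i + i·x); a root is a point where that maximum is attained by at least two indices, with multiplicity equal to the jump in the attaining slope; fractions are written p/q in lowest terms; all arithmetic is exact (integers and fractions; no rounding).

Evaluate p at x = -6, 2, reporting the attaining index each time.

p(-6) = max(-7+0·(-6)=-7, 2+1·(-6)=-4, -2+2·(-6)=-14, 0+3·(-6)=-18) = -4 (attained by i=1)
p(2) = max(-7+0·2=-7, 2+1·2=4, -2+2·2=2, 0+3·2=6) = 6 (attained by i=3)
Answer: p(-6) = -4; p(2) = 6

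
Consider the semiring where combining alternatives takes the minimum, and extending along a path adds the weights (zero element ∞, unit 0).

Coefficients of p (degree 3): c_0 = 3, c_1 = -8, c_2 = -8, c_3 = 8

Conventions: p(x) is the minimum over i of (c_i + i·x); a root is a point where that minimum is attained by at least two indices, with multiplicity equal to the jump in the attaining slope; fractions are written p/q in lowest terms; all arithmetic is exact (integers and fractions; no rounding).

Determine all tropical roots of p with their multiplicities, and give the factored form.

hull edge (i=0, c=3) to (i=1, c=-8): slope -11, span 1
hull edge (i=1, c=-8) to (i=2, c=-8): slope 0, span 1
hull edge (i=2, c=-8) to (i=3, c=8): slope 16, span 1
Factored form: p(x) = 8 ⊗ (x ⊕ (-16)) ⊗ (x ⊕ 0) ⊗ (x ⊕ 11)
Answer: roots = -16 (mult 1), 0 (mult 1), 11 (mult 1)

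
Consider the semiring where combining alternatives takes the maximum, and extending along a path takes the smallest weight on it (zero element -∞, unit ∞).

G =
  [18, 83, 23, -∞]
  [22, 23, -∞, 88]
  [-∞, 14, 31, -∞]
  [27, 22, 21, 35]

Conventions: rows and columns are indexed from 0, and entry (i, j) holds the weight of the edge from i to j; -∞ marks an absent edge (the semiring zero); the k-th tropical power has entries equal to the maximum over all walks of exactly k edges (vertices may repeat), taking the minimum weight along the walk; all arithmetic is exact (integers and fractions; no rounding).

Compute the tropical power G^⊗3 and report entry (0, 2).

G^⊗2:
  [22, 23, 23, 83]
  [27, 23, 22, 35]
  [14, 14, 31, 14]
  [27, 27, 23, 35]
G^⊗3:
  [27, 23, 23, 35]
  [27, 27, 23, 35]
  [14, 14, 31, 14]
  [27, 27, 23, 35]
Key observation: the optimum is the walk 0->2->2->2, with weight 23 min 31 min 31 = 23.
Optimal value attained by: walk 0->2->2->2.
Answer: (G^⊗3)[0][2] = 23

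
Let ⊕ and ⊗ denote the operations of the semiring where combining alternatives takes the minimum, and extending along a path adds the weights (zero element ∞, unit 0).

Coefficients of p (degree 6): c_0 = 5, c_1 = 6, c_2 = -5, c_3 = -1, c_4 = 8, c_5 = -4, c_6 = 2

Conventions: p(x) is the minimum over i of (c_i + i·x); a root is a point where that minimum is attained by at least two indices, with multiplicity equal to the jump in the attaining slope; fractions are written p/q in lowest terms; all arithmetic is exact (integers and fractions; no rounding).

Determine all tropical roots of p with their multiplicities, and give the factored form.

hull edge (i=0, c=5) to (i=2, c=-5): slope -5, span 2
hull edge (i=2, c=-5) to (i=5, c=-4): slope 1/3, span 3
hull edge (i=5, c=-4) to (i=6, c=2): slope 6, span 1
Factored form: p(x) = 2 ⊗ (x ⊕ (-6)) ⊗ (x ⊕ (-1/3)) ⊗ (x ⊕ (-1/3)) ⊗ (x ⊕ (-1/3)) ⊗ (x ⊕ 5) ⊗ (x ⊕ 5)
Answer: roots = -6 (mult 1), -1/3 (mult 3), 5 (mult 2)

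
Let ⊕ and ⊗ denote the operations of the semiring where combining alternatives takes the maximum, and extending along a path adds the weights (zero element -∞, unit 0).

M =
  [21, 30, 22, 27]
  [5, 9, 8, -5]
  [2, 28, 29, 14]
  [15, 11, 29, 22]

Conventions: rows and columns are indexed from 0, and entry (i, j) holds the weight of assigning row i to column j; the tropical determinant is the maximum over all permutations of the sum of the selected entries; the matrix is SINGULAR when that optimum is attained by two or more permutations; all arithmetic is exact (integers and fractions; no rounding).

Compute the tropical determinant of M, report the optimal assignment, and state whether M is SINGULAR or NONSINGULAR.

σ = (0, 1, 2, 3): 21 + 9 + 29 + 22 = 81
σ = (0, 1, 3, 2): 21 + 9 + 14 + 29 = 73
σ = (0, 2, 1, 3): 21 + 8 + 28 + 22 = 79
σ = (0, 2, 3, 1): 21 + 8 + 14 + 11 = 54
σ = (0, 3, 1, 2): 21 + (-5) + 28 + 29 = 73
σ = (0, 3, 2, 1): 21 + (-5) + 29 + 11 = 56
σ = (1, 0, 2, 3): 30 + 5 + 29 + 22 = 86
σ = (1, 0, 3, 2): 30 + 5 + 14 + 29 = 78
σ = (1, 2, 0, 3): 30 + 8 + 2 + 22 = 62
σ = (1, 2, 3, 0): 30 + 8 + 14 + 15 = 67
σ = (1, 3, 0, 2): 30 + (-5) + 2 + 29 = 56
σ = (1, 3, 2, 0): 30 + (-5) + 29 + 15 = 69
σ = (2, 0, 1, 3): 22 + 5 + 28 + 22 = 77
σ = (2, 0, 3, 1): 22 + 5 + 14 + 11 = 52
σ = (2, 1, 0, 3): 22 + 9 + 2 + 22 = 55
σ = (2, 1, 3, 0): 22 + 9 + 14 + 15 = 60
σ = (2, 3, 0, 1): 22 + (-5) + 2 + 11 = 30
σ = (2, 3, 1, 0): 22 + (-5) + 28 + 15 = 60
σ = (3, 0, 1, 2): 27 + 5 + 28 + 29 = 89
σ = (3, 0, 2, 1): 27 + 5 + 29 + 11 = 72
σ = (3, 1, 0, 2): 27 + 9 + 2 + 29 = 67
σ = (3, 1, 2, 0): 27 + 9 + 29 + 15 = 80
σ = (3, 2, 0, 1): 27 + 8 + 2 + 11 = 48
σ = (3, 2, 1, 0): 27 + 8 + 28 + 15 = 78
Optimal value attained by: σ = (3, 0, 1, 2).
Answer: det⊕(M) = 89; verdict: NONSINGULAR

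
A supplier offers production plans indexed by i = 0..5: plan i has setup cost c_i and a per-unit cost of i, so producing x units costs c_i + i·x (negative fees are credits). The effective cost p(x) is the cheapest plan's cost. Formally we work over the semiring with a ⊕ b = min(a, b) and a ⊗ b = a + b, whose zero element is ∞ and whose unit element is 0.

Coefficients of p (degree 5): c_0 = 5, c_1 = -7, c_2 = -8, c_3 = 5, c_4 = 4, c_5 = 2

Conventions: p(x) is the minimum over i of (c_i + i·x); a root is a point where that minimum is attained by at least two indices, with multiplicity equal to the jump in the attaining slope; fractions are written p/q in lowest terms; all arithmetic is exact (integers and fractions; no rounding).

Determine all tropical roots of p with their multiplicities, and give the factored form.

hull edge (i=0, c=5) to (i=1, c=-7): slope -12, span 1
hull edge (i=1, c=-7) to (i=2, c=-8): slope -1, span 1
hull edge (i=2, c=-8) to (i=5, c=2): slope 10/3, span 3
Factored form: p(x) = 2 ⊗ (x ⊕ (-10/3)) ⊗ (x ⊕ (-10/3)) ⊗ (x ⊕ (-10/3)) ⊗ (x ⊕ 1) ⊗ (x ⊕ 12)
Answer: roots = -10/3 (mult 3), 1 (mult 1), 12 (mult 1)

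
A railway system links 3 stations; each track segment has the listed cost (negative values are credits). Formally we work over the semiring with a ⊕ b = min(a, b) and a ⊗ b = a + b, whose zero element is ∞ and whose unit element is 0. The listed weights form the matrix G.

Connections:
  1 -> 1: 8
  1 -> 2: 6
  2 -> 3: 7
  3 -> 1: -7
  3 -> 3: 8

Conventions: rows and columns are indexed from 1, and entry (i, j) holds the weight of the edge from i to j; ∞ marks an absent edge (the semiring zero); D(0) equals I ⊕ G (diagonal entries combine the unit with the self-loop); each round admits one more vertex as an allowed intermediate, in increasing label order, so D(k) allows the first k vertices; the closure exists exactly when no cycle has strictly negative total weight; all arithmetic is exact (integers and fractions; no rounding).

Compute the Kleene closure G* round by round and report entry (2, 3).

D(0):
  [0, 6, ∞]
  [∞, 0, 7]
  [-7, ∞, 0]
D(1):
  [0, 6, ∞]
  [∞, 0, 7]
  [-7, -1, 0]
D(2):
  [0, 6, 13]
  [∞, 0, 7]
  [-7, -1, 0]
D(3):
  [0, 6, 13]
  [0, 0, 7]
  [-7, -1, 0]
Answer: G*[2][3] = 7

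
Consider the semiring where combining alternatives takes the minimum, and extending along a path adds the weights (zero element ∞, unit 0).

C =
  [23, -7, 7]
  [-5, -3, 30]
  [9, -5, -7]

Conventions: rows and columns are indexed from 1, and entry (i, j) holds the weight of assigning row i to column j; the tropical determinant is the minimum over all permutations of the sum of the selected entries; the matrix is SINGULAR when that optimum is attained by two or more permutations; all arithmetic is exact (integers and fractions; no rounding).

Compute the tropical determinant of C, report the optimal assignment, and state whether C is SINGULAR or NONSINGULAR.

σ = (1, 2, 3): 23 + (-3) + (-7) = 13
σ = (1, 3, 2): 23 + 30 + (-5) = 48
σ = (2, 1, 3): (-7) + (-5) + (-7) = -19
σ = (2, 3, 1): (-7) + 30 + 9 = 32
σ = (3, 1, 2): 7 + (-5) + (-5) = -3
σ = (3, 2, 1): 7 + (-3) + 9 = 13
Optimal value attained by: σ = (2, 1, 3).
Answer: det⊕(C) = -19; verdict: NONSINGULAR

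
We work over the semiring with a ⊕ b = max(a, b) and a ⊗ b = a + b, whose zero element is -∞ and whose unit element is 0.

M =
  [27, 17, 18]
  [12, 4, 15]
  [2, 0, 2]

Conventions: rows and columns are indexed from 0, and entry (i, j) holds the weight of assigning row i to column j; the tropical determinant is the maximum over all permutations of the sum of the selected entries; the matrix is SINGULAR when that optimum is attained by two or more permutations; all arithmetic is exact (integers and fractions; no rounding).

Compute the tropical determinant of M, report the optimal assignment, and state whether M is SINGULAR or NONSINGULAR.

σ = (0, 1, 2): 27 + 4 + 2 = 33
σ = (0, 2, 1): 27 + 15 + 0 = 42
σ = (1, 0, 2): 17 + 12 + 2 = 31
σ = (1, 2, 0): 17 + 15 + 2 = 34
σ = (2, 0, 1): 18 + 12 + 0 = 30
σ = (2, 1, 0): 18 + 4 + 2 = 24
Optimal value attained by: σ = (0, 2, 1).
Answer: det⊕(M) = 42; verdict: NONSINGULAR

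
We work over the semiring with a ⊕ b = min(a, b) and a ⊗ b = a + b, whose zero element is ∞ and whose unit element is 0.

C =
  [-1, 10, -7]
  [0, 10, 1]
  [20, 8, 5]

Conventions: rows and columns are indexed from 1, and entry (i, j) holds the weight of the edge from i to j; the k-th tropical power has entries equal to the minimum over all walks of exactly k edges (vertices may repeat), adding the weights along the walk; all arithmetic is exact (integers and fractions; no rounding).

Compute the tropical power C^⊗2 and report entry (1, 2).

C^⊗2:
  [-2, 1, -8]
  [-1, 9, -7]
  [8, 13, 9]
Key observation: the optimum is the walk 1->3->2, with weight (-7) + 8 = 1.
Optimal value attained by: walk 1->3->2.
Answer: (C^⊗2)[1][2] = 1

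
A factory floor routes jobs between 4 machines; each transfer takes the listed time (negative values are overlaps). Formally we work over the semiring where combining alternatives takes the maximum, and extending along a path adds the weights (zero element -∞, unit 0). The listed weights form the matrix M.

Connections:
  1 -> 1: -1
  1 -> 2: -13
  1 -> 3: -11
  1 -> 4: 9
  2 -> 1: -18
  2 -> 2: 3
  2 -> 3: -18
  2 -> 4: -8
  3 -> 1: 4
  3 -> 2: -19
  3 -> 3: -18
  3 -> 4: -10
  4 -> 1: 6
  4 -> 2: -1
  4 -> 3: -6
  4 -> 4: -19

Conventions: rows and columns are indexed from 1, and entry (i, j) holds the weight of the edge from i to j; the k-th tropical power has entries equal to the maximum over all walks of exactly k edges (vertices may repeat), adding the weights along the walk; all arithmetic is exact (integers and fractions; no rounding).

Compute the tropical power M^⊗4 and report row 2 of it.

M^⊗2:
  [15, 8, 3, 8]
  [-2, 6, -14, -5]
  [3, -9, -7, 13]
  [5, 2, -5, 15]
M^⊗3:
  [14, 11, 4, 24]
  [1, 9, -11, 7]
  [19, 12, 7, 12]
  [21, 14, 9, 14]
M^⊗4:
  [30, 23, 18, 23]
  [13, 12, 1, 10]
  [18, 15, 8, 28]
  [20, 17, 10, 30]
Answer: row 2 of M^⊗4 = [13, 12, 1, 10]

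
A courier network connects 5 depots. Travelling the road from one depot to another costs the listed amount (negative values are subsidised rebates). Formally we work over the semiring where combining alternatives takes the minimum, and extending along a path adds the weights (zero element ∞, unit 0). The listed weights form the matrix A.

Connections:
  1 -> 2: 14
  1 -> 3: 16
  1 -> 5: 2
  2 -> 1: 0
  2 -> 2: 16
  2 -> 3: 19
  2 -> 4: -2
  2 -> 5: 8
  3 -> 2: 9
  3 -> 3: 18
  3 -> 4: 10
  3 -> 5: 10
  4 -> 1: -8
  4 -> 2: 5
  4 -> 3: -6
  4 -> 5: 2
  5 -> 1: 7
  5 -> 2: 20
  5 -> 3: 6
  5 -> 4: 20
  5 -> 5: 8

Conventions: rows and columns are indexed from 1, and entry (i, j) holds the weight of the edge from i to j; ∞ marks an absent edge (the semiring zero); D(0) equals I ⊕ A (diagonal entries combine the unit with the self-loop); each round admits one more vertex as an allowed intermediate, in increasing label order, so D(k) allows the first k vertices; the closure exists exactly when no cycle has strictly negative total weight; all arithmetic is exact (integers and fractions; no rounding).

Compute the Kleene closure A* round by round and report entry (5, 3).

D(0):
  [0, 14, 16, ∞, 2]
  [0, 0, 19, -2, 8]
  [∞, 9, 0, 10, 10]
  [-8, 5, -6, 0, 2]
  [7, 20, 6, 20, 0]
D(1):
  [0, 14, 16, ∞, 2]
  [0, 0, 16, -2, 2]
  [∞, 9, 0, 10, 10]
  [-8, 5, -6, 0, -6]
  [7, 20, 6, 20, 0]
D(2):
  [0, 14, 16, 12, 2]
  [0, 0, 16, -2, 2]
  [9, 9, 0, 7, 10]
  [-8, 5, -6, 0, -6]
  [7, 20, 6, 18, 0]
D(3):
  [0, 14, 16, 12, 2]
  [0, 0, 16, -2, 2]
  [9, 9, 0, 7, 10]
  [-8, 3, -6, 0, -6]
  [7, 15, 6, 13, 0]
D(4):
  [0, 14, 6, 12, 2]
  [-10, 0, -8, -2, -8]
  [-1, 9, 0, 7, 1]
  [-8, 3, -6, 0, -6]
  [5, 15, 6, 13, 0]
D(5):
  [0, 14, 6, 12, 2]
  [-10, 0, -8, -2, -8]
  [-1, 9, 0, 7, 1]
  [-8, 3, -6, 0, -6]
  [5, 15, 6, 13, 0]
Answer: A*[5][3] = 6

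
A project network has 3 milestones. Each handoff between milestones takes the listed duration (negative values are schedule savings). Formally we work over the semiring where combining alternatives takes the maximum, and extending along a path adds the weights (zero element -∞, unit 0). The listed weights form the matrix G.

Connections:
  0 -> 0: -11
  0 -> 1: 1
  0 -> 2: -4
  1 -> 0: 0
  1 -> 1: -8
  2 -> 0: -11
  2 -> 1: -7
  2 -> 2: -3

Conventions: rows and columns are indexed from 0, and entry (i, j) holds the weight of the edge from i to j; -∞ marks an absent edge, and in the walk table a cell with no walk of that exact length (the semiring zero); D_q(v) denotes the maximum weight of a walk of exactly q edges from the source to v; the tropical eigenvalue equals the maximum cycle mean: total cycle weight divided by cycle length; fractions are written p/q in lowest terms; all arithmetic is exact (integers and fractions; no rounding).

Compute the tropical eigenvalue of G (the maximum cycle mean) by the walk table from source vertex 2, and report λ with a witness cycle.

q=0: [-∞, -∞, 0]
q=1: [-11, -7, -3]
q=2: [-7, -10, -6]
q=3: [-10, -6, -9]
Optimal cycle mean attained by: cycle 0->1->0, total 1 + 0, length 2.
Answer: λ = 1/2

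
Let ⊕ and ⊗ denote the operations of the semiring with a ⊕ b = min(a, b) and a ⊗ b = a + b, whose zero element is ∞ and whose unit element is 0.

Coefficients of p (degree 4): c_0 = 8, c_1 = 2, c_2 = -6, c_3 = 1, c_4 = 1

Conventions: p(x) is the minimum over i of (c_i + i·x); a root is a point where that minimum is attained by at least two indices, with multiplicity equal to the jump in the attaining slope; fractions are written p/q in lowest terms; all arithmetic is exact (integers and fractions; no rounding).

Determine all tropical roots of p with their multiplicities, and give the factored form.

hull edge (i=0, c=8) to (i=2, c=-6): slope -7, span 2
hull edge (i=2, c=-6) to (i=4, c=1): slope 7/2, span 2
Factored form: p(x) = 1 ⊗ (x ⊕ (-7/2)) ⊗ (x ⊕ (-7/2)) ⊗ (x ⊕ 7) ⊗ (x ⊕ 7)
Answer: roots = -7/2 (mult 2), 7 (mult 2)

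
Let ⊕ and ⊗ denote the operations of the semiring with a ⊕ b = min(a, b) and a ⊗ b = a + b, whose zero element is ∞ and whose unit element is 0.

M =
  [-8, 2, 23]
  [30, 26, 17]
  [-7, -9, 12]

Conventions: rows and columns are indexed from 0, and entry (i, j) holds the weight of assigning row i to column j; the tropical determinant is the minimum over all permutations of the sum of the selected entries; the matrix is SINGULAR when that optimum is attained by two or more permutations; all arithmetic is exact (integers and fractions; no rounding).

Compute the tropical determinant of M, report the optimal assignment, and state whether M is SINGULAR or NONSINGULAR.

σ = (0, 1, 2): (-8) + 26 + 12 = 30
σ = (0, 2, 1): (-8) + 17 + (-9) = 0
σ = (1, 0, 2): 2 + 30 + 12 = 44
σ = (1, 2, 0): 2 + 17 + (-7) = 12
σ = (2, 0, 1): 23 + 30 + (-9) = 44
σ = (2, 1, 0): 23 + 26 + (-7) = 42
Optimal value attained by: σ = (0, 2, 1).
Answer: det⊕(M) = 0; verdict: NONSINGULAR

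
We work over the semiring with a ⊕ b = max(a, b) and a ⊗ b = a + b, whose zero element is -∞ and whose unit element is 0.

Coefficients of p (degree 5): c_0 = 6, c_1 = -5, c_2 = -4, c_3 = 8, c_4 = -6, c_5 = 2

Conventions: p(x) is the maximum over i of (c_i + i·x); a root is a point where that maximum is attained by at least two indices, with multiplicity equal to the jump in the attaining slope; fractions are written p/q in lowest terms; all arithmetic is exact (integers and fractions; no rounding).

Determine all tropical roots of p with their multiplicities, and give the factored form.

hull edge (i=0, c=6) to (i=3, c=8): slope 2/3, span 3
hull edge (i=3, c=8) to (i=5, c=2): slope -3, span 2
Factored form: p(x) = 2 ⊗ (x ⊕ (-2/3)) ⊗ (x ⊕ (-2/3)) ⊗ (x ⊕ (-2/3)) ⊗ (x ⊕ 3) ⊗ (x ⊕ 3)
Answer: roots = -2/3 (mult 3), 3 (mult 2)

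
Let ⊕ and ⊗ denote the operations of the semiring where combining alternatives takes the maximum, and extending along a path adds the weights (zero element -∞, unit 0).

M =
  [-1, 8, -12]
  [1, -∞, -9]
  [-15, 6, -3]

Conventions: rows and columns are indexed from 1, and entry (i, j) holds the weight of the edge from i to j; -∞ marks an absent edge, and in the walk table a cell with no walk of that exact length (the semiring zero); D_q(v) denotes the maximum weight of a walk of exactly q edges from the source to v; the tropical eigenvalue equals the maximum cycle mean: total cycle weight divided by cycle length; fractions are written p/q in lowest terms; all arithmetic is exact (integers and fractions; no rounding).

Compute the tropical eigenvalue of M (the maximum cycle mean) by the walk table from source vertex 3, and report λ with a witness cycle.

q=0: [-∞, -∞, 0]
q=1: [-15, 6, -3]
q=2: [7, 3, -3]
q=3: [6, 15, -5]
Optimal cycle mean attained by: cycle 1->2->1, total 8 + 1, length 2.
Answer: λ = 9/2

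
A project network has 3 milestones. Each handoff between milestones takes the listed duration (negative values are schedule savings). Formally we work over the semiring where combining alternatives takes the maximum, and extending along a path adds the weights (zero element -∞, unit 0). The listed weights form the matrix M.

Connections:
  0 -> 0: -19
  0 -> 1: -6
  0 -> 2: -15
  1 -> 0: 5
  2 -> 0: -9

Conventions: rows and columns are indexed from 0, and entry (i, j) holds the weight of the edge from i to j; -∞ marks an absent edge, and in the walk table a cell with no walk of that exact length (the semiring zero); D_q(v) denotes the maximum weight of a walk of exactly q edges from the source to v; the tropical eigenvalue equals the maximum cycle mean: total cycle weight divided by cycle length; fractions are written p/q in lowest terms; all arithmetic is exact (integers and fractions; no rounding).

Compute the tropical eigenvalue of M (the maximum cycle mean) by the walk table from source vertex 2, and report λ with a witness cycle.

q=0: [-∞, -∞, 0]
q=1: [-9, -∞, -∞]
q=2: [-28, -15, -24]
q=3: [-10, -34, -43]
Optimal cycle mean attained by: cycle 0->1->0, total (-6) + 5, length 2.
Answer: λ = -1/2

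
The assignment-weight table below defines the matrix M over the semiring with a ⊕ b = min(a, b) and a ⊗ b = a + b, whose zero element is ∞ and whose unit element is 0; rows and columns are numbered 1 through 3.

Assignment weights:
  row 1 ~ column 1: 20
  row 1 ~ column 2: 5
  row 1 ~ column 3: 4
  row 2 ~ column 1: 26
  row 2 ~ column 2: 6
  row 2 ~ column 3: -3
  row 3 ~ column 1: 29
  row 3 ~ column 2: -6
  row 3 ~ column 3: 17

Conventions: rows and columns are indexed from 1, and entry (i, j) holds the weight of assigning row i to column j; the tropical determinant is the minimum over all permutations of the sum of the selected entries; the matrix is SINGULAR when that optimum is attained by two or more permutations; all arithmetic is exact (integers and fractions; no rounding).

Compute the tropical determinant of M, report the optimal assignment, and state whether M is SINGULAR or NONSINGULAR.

σ = (1, 2, 3): 20 + 6 + 17 = 43
σ = (1, 3, 2): 20 + (-3) + (-6) = 11
σ = (2, 1, 3): 5 + 26 + 17 = 48
σ = (2, 3, 1): 5 + (-3) + 29 = 31
σ = (3, 1, 2): 4 + 26 + (-6) = 24
σ = (3, 2, 1): 4 + 6 + 29 = 39
Optimal value attained by: σ = (1, 3, 2).
Answer: det⊕(M) = 11; verdict: NONSINGULAR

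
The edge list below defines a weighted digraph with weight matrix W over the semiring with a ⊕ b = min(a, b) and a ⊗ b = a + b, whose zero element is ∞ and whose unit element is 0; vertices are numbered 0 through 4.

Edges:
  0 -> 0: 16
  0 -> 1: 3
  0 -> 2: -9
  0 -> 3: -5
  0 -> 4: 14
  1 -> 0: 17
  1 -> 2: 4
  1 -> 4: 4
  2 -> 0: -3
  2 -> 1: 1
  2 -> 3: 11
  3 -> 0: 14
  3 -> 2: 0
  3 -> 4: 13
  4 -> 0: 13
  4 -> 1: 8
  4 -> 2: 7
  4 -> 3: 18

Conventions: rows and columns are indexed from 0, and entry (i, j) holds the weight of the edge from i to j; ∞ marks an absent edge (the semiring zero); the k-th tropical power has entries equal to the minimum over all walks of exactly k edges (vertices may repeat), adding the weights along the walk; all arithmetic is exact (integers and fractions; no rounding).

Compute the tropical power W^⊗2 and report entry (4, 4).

W^⊗2:
  [-12, -8, -5, 2, 7]
  [1, 5, 8, 12, 31]
  [13, 0, -12, -8, 5]
  [-3, 1, 5, 9, 28]
  [4, 8, 4, 8, 12]
Key observation: the optimum is the walk 4->1->4, with weight 8 + 4 = 12.
Optimal value attained by: walk 4->1->4.
Answer: (W^⊗2)[4][4] = 12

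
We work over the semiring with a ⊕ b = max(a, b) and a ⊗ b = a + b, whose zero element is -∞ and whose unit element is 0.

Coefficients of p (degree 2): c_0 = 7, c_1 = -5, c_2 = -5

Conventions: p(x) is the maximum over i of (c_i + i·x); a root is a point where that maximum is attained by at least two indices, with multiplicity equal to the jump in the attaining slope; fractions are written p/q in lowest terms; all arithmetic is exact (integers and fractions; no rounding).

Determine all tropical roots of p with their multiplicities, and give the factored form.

hull edge (i=0, c=7) to (i=2, c=-5): slope -6, span 2
Factored form: p(x) = -5 ⊗ (x ⊕ 6) ⊗ (x ⊕ 6)
Answer: roots = 6 (mult 2)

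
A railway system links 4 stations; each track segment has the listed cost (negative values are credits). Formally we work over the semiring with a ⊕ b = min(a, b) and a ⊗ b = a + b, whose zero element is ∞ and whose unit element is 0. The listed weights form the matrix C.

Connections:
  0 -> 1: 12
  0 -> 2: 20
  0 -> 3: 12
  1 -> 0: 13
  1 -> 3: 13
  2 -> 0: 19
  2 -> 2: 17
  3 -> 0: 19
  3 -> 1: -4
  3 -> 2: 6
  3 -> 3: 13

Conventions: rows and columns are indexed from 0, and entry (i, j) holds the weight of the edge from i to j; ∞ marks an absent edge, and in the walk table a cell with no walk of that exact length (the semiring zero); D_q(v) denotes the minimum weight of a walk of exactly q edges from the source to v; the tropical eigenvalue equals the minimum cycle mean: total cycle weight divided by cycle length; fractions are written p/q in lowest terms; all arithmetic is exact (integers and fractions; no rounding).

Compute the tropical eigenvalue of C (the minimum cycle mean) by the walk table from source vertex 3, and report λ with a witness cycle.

q=0: [∞, ∞, ∞, 0]
q=1: [19, -4, 6, 13]
q=2: [9, 9, 19, 9]
q=3: [22, 5, 15, 21]
q=4: [18, 17, 27, 18]
Optimal cycle mean attained by: cycle 1->3->1, total 13 + (-4), length 2.
Answer: λ = 9/2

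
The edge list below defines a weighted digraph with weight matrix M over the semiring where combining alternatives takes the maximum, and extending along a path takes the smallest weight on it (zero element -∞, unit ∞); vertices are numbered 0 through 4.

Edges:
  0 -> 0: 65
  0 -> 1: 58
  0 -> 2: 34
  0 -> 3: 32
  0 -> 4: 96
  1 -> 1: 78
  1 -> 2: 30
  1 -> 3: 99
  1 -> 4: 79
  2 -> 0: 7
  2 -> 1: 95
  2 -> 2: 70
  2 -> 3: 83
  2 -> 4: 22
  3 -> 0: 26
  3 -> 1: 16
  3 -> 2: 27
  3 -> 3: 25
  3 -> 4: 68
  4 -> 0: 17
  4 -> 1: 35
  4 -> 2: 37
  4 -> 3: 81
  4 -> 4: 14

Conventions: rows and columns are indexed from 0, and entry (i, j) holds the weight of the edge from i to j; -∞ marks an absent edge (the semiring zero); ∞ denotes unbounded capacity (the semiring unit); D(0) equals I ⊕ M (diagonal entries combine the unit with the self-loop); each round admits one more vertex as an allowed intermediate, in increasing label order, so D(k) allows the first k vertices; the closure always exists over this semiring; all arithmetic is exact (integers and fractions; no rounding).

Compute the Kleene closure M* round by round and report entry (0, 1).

D(0):
  [∞, 58, 34, 32, 96]
  [-∞, ∞, 30, 99, 79]
  [7, 95, ∞, 83, 22]
  [26, 16, 27, ∞, 68]
  [17, 35, 37, 81, ∞]
D(1):
  [∞, 58, 34, 32, 96]
  [-∞, ∞, 30, 99, 79]
  [7, 95, ∞, 83, 22]
  [26, 26, 27, ∞, 68]
  [17, 35, 37, 81, ∞]
D(2):
  [∞, 58, 34, 58, 96]
  [-∞, ∞, 30, 99, 79]
  [7, 95, ∞, 95, 79]
  [26, 26, 27, ∞, 68]
  [17, 35, 37, 81, ∞]
D(3):
  [∞, 58, 34, 58, 96]
  [7, ∞, 30, 99, 79]
  [7, 95, ∞, 95, 79]
  [26, 27, 27, ∞, 68]
  [17, 37, 37, 81, ∞]
D(4):
  [∞, 58, 34, 58, 96]
  [26, ∞, 30, 99, 79]
  [26, 95, ∞, 95, 79]
  [26, 27, 27, ∞, 68]
  [26, 37, 37, 81, ∞]
D(5):
  [∞, 58, 37, 81, 96]
  [26, ∞, 37, 99, 79]
  [26, 95, ∞, 95, 79]
  [26, 37, 37, ∞, 68]
  [26, 37, 37, 81, ∞]
Answer: M*[0][1] = 58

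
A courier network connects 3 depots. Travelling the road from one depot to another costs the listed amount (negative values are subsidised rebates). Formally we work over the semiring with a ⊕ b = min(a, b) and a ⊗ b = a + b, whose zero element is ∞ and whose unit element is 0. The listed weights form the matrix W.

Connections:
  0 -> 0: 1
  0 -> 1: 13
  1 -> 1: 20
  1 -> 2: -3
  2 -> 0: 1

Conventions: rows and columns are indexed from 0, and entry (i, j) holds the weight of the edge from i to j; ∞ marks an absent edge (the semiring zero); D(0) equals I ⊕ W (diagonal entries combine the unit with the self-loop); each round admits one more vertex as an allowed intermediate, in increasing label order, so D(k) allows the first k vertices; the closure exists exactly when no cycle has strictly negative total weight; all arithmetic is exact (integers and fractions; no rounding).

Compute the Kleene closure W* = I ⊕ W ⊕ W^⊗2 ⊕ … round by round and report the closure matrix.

D(0):
  [0, 13, ∞]
  [∞, 0, -3]
  [1, ∞, 0]
D(1):
  [0, 13, ∞]
  [∞, 0, -3]
  [1, 14, 0]
D(2):
  [0, 13, 10]
  [∞, 0, -3]
  [1, 14, 0]
D(3):
  [0, 13, 10]
  [-2, 0, -3]
  [1, 14, 0]
Answer: W* = [[0, 13, 10], [-2, 0, -3], [1, 14, 0]]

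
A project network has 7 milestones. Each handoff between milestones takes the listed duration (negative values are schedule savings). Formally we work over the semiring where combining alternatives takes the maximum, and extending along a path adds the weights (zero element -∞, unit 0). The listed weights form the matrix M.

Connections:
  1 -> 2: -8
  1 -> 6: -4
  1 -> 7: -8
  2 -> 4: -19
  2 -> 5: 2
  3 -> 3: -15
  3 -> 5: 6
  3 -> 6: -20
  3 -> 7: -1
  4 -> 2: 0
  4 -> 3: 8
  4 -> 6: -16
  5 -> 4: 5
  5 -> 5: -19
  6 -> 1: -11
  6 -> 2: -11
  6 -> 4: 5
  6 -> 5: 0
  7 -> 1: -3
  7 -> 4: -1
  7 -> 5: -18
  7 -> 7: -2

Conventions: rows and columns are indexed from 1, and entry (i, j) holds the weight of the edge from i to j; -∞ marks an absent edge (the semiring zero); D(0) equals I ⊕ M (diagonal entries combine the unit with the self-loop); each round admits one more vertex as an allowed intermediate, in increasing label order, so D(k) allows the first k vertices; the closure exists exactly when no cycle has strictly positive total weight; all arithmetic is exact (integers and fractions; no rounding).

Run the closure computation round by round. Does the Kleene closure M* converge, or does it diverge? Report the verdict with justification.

D(0):
  [0, -8, -∞, -∞, -∞, -4, -8]
  [-∞, 0, -∞, -19, 2, -∞, -∞]
  [-∞, -∞, 0, -∞, 6, -20, -1]
  [-∞, 0, 8, 0, -∞, -16, -∞]
  [-∞, -∞, -∞, 5, 0, -∞, -∞]
  [-11, -11, -∞, 5, 0, 0, -∞]
  [-3, -∞, -∞, -1, -18, -∞, 0]
D(1):
  [0, -8, -∞, -∞, -∞, -4, -8]
  [-∞, 0, -∞, -19, 2, -∞, -∞]
  [-∞, -∞, 0, -∞, 6, -20, -1]
  [-∞, 0, 8, 0, -∞, -16, -∞]
  [-∞, -∞, -∞, 5, 0, -∞, -∞]
  [-11, -11, -∞, 5, 0, 0, -19]
  [-3, -11, -∞, -1, -18, -7, 0]
D(2):
  [0, -8, -∞, -27, -6, -4, -8]
  [-∞, 0, -∞, -19, 2, -∞, -∞]
  [-∞, -∞, 0, -∞, 6, -20, -1]
  [-∞, 0, 8, 0, 2, -16, -∞]
  [-∞, -∞, -∞, 5, 0, -∞, -∞]
  [-11, -11, -∞, 5, 0, 0, -19]
  [-3, -11, -∞, -1, -9, -7, 0]
D(3):
  [0, -8, -∞, -27, -6, -4, -8]
  [-∞, 0, -∞, -19, 2, -∞, -∞]
  [-∞, -∞, 0, -∞, 6, -20, -1]
  [-∞, 0, 8, 0, 14, -12, 7]
  [-∞, -∞, -∞, 5, 0, -∞, -∞]
  [-11, -11, -∞, 5, 0, 0, -19]
  [-3, -11, -∞, -1, -9, -7, 0]
Detection: at round 4, diagonal entry (5, 5) turns strictly positive.
Key observation: the cycle 5->4->2->5 has total weight 5 + 0 + 2, which is strictly positive.
Answer: DIVERGES — positive cycle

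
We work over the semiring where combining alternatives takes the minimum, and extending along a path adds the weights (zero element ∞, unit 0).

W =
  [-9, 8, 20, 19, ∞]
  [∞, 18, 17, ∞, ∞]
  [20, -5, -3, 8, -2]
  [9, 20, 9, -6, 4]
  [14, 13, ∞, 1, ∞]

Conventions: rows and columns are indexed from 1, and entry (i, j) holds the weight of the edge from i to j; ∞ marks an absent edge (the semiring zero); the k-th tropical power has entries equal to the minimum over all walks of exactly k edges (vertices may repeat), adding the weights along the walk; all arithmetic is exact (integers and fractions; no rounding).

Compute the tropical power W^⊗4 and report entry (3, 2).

W^⊗2:
  [-18, -1, 11, 10, 18]
  [37, 12, 14, 25, 15]
  [11, -8, -6, -1, -5]
  [0, 4, 3, -12, -2]
  [5, 21, 10, -5, 5]
W^⊗3:
  [-27, -10, 2, 1, 9]
  [28, 9, 11, 16, 12]
  [2, -11, -9, -7, -8]
  [-9, -2, -3, -18, -8]
  [-4, 5, 4, -11, -1]
W^⊗4:
  [-36, -19, -7, -8, 0]
  [19, 6, 8, 10, 9]
  [-7, -14, -12, -13, -11]
  [-18, -8, -9, -24, -14]
  [-13, -1, -2, -17, -7]
Key observation: the optimum is the walk 3->3->3->3->2, with weight (-3) + (-3) + (-3) + (-5) = -14.
Optimal value attained by: walk 3->3->3->3->2.
Answer: (W^⊗4)[3][2] = -14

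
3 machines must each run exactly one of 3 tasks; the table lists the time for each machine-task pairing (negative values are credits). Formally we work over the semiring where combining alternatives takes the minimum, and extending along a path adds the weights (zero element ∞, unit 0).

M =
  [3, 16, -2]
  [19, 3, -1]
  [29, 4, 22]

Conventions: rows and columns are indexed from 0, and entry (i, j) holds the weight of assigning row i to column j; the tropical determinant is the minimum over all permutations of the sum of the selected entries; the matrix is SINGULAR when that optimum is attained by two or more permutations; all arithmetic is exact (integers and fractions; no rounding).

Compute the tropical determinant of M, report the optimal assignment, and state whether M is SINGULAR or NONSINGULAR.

σ = (0, 1, 2): 3 + 3 + 22 = 28
σ = (0, 2, 1): 3 + (-1) + 4 = 6
σ = (1, 0, 2): 16 + 19 + 22 = 57
σ = (1, 2, 0): 16 + (-1) + 29 = 44
σ = (2, 0, 1): (-2) + 19 + 4 = 21
σ = (2, 1, 0): (-2) + 3 + 29 = 30
Optimal value attained by: σ = (0, 2, 1).
Answer: det⊕(M) = 6; verdict: NONSINGULAR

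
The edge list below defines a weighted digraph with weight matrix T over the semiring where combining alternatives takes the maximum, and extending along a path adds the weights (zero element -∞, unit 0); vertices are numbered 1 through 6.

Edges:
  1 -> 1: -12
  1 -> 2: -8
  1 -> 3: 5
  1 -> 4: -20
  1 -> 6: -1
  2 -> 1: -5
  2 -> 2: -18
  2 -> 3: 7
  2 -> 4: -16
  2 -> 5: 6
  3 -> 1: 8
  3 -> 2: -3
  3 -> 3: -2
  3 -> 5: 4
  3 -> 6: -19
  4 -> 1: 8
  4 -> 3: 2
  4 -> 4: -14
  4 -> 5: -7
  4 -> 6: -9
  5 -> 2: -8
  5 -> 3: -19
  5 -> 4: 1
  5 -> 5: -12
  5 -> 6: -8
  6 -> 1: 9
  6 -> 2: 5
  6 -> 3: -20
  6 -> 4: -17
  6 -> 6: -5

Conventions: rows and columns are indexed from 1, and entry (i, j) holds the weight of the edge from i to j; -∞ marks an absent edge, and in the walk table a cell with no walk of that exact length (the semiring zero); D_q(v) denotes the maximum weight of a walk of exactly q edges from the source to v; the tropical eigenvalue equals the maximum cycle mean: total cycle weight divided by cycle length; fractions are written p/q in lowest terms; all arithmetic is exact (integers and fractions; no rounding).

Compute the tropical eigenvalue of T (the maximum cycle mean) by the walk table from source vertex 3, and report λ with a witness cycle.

q=0: [-∞, -∞, 0, -∞, -∞, -∞]
q=1: [8, -3, -2, -∞, 4, -19]
q=2: [6, 0, 13, 5, 3, 7]
q=3: [21, 12, 11, 4, 17, 5]
q=4: [19, 13, 26, 18, 18, 20]
q=5: [34, 25, 24, 19, 30, 18]
q=6: [32, 26, 39, 31, 31, 33]
Optimal cycle mean attained by: cycle 1->3->1, total 5 + 8, length 2.
Answer: λ = 13/2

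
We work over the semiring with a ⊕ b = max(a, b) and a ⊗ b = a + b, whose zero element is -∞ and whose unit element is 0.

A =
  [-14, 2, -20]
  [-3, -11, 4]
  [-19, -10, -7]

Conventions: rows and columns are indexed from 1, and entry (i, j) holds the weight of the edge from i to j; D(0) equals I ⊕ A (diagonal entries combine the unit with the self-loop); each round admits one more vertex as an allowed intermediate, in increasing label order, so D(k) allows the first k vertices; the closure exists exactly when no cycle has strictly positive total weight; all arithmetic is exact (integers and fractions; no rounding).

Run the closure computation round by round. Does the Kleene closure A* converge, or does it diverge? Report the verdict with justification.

D(0):
  [0, 2, -20]
  [-3, 0, 4]
  [-19, -10, 0]
D(1):
  [0, 2, -20]
  [-3, 0, 4]
  [-19, -10, 0]
D(2):
  [0, 2, 6]
  [-3, 0, 4]
  [-13, -10, 0]
D(3):
  [0, 2, 6]
  [-3, 0, 4]
  [-13, -10, 0]
Key observation: every diagonal entry stays at the unit through all rounds, so no improving cycle exists.
Answer: CONVERGES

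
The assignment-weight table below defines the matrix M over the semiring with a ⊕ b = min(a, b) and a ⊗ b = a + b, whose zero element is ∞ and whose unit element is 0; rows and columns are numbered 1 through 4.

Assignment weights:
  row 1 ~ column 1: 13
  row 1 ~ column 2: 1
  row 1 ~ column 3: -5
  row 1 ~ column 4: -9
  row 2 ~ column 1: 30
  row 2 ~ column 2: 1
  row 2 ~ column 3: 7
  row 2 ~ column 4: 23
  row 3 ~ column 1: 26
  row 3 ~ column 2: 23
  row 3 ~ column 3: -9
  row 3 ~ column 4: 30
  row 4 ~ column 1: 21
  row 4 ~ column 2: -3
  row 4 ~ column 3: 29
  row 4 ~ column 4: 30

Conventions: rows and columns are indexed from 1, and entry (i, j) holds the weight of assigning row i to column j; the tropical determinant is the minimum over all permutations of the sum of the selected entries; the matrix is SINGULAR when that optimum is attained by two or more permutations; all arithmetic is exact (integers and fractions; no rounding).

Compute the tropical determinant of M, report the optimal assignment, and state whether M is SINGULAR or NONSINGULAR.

σ = (1, 2, 3, 4): 13 + 1 + (-9) + 30 = 35
σ = (1, 2, 4, 3): 13 + 1 + 30 + 29 = 73
σ = (1, 3, 2, 4): 13 + 7 + 23 + 30 = 73
σ = (1, 3, 4, 2): 13 + 7 + 30 + (-3) = 47
σ = (1, 4, 2, 3): 13 + 23 + 23 + 29 = 88
σ = (1, 4, 3, 2): 13 + 23 + (-9) + (-3) = 24
σ = (2, 1, 3, 4): 1 + 30 + (-9) + 30 = 52
σ = (2, 1, 4, 3): 1 + 30 + 30 + 29 = 90
σ = (2, 3, 1, 4): 1 + 7 + 26 + 30 = 64
σ = (2, 3, 4, 1): 1 + 7 + 30 + 21 = 59
σ = (2, 4, 1, 3): 1 + 23 + 26 + 29 = 79
σ = (2, 4, 3, 1): 1 + 23 + (-9) + 21 = 36
σ = (3, 1, 2, 4): (-5) + 30 + 23 + 30 = 78
σ = (3, 1, 4, 2): (-5) + 30 + 30 + (-3) = 52
σ = (3, 2, 1, 4): (-5) + 1 + 26 + 30 = 52
σ = (3, 2, 4, 1): (-5) + 1 + 30 + 21 = 47
σ = (3, 4, 1, 2): (-5) + 23 + 26 + (-3) = 41
σ = (3, 4, 2, 1): (-5) + 23 + 23 + 21 = 62
σ = (4, 1, 2, 3): (-9) + 30 + 23 + 29 = 73
σ = (4, 1, 3, 2): (-9) + 30 + (-9) + (-3) = 9
σ = (4, 2, 1, 3): (-9) + 1 + 26 + 29 = 47
σ = (4, 2, 3, 1): (-9) + 1 + (-9) + 21 = 4
σ = (4, 3, 1, 2): (-9) + 7 + 26 + (-3) = 21
σ = (4, 3, 2, 1): (-9) + 7 + 23 + 21 = 42
Optimal value attained by: σ = (4, 2, 3, 1).
Answer: det⊕(M) = 4; verdict: NONSINGULAR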